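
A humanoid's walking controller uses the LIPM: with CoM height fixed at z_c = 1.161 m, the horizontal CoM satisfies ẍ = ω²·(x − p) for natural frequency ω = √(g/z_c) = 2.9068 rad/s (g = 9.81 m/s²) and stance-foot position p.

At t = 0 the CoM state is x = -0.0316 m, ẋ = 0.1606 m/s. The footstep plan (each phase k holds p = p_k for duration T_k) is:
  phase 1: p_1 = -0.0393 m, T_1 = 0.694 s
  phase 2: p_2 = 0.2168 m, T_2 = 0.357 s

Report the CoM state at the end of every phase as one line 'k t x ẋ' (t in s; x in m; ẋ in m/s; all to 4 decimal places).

1 0.6940 0.1942 0.6970
2 1.0510 0.4768 1.0261

phase 1: p=-0.0393, T=0.694, ωT=2.017319, cosh=3.825577, sinh=3.692566; start (x,ẋ)=(-0.031600, 0.160600) → end (x,ẋ)=(0.194170, 0.697036)
phase 2: p=0.2168, T=0.357, ωT=1.037728, cosh=1.588527, sinh=1.234268; start (x,ẋ)=(0.194170, 0.697036) → end (x,ẋ)=(0.476823, 1.026071)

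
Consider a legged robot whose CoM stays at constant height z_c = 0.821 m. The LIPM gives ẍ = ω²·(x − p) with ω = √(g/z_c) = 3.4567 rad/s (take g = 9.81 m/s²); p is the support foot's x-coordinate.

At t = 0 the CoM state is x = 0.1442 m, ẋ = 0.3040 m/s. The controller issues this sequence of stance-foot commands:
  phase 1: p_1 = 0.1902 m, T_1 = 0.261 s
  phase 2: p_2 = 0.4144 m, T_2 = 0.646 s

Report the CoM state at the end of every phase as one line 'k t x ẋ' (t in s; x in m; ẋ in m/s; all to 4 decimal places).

1 0.2610 0.2147 0.2726
2 0.9070 -0.1640 -1.8960

phase 1: p=0.1902, T=0.261, ωT=0.902199, cosh=1.435347, sinh=1.029670; start (x,ẋ)=(0.144200, 0.304000) → end (x,ẋ)=(0.214729, 0.272619)
phase 2: p=0.4144, T=0.646, ωT=2.233028, cosh=4.717637, sinh=4.610434; start (x,ẋ)=(0.214729, 0.272619) → end (x,ẋ)=(-0.163967, -1.896022)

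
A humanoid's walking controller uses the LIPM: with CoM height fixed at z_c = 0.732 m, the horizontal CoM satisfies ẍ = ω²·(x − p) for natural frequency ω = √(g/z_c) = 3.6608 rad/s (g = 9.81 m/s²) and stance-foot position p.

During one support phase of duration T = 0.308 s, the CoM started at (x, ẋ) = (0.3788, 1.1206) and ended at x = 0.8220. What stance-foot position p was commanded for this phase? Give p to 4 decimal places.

ωT = 3.6608·0.308 = 1.127526; cosh(ωT) = 1.705921, sinh(ωT) = 1.382088
x(T) = p + (x₀−p)·cosh(ωT) + (ẋ₀/ω)·sinh(ωT) ⇒ p·(1 − cosh) = x(T) − x₀·cosh − (ẋ₀/ω)·sinh
numerator   = 0.8220 − (0.3788)·1.705921 − (1.1206/3.6608)·1.382088 = -0.247271
denominator = 1 − 1.705921 = -0.705921
p = -0.247271 / -0.705921 = 0.3503

p = 0.3503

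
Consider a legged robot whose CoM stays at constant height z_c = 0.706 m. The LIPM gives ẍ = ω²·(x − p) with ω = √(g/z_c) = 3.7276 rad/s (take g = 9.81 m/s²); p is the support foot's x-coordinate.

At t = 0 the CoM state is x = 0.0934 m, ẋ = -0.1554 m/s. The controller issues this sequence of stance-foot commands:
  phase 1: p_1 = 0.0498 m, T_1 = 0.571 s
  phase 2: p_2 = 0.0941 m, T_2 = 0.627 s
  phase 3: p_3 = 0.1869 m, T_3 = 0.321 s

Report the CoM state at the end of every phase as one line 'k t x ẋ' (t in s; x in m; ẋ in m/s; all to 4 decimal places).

1 0.5710 0.0629 0.0110
2 1.1980 -0.0537 -0.5388
3 1.5190 -0.4649 -2.3213

phase 1: p=0.0498, T=0.571, ωT=2.128460, cosh=4.260468, sinh=4.141447; start (x,ẋ)=(0.093400, -0.155400) → end (x,ẋ)=(0.062904, 0.011005)
phase 2: p=0.0941, T=0.627, ωT=2.337205, cosh=5.224430, sinh=5.127833; start (x,ẋ)=(0.062904, 0.011005) → end (x,ẋ)=(-0.053745, -0.538810)
phase 3: p=0.1869, T=0.321, ωT=1.196560, cosh=1.805473, sinh=1.503241; start (x,ẋ)=(-0.053745, -0.538810) → end (x,ẋ)=(-0.464865, -2.321254)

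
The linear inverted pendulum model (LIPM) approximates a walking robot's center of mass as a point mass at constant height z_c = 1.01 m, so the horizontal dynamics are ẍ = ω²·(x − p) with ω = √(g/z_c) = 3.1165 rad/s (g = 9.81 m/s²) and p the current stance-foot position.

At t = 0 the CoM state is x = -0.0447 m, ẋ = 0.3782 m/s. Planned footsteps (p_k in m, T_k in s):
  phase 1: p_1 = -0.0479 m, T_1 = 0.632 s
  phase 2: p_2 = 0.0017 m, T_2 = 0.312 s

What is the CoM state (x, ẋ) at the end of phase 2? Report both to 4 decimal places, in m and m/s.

phase 1: p=-0.0479, T=0.632, ωT=1.969628, cosh=3.653759, sinh=3.514250; start (x,ẋ)=(-0.044700, 0.378200) → end (x,ẋ)=(0.390261, 1.416899)
phase 2: p=0.0017, T=0.312, ωT=0.972348, cosh=1.511170, sinh=1.132976; start (x,ẋ)=(0.390261, 1.416899) → end (x,ẋ)=(1.103982, 3.513151)

x = 1.1040, ẋ = 3.5132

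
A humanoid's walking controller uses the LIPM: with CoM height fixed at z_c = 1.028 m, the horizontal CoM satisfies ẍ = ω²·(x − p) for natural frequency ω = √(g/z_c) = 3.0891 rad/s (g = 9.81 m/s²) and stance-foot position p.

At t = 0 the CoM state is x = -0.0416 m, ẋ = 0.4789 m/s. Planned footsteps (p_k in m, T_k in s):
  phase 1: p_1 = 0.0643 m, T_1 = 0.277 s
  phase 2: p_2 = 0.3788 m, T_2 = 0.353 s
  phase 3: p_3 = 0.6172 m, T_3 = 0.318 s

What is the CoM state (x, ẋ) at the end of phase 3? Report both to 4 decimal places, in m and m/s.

phase 1: p=0.0643, T=0.277, ωT=0.855681, cosh=1.388985, sinh=0.963991; start (x,ẋ)=(-0.041600, 0.478900) → end (x,ẋ)=(0.066653, 0.349829)
phase 2: p=0.3788, T=0.353, ωT=1.090452, cosh=1.655842, sinh=1.319778; start (x,ẋ)=(0.066653, 0.349829) → end (x,ẋ)=(0.011394, -0.693338)
phase 3: p=0.6172, T=0.318, ωT=0.982334, cosh=1.522559, sinh=1.148123; start (x,ẋ)=(0.011394, -0.693338) → end (x,ẋ)=(-0.562868, -3.204241)

x = -0.5629, ẋ = -3.2042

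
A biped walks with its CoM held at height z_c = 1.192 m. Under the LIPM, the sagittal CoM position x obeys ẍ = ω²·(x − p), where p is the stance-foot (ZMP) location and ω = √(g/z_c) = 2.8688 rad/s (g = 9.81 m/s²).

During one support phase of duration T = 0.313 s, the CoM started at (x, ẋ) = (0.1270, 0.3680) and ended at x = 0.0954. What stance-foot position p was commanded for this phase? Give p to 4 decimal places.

p = 0.5050

ωT = 2.8688·0.313 = 0.897934; cosh(ωT) = 1.430969, sinh(ωT) = 1.023559
x(T) = p + (x₀−p)·cosh(ωT) + (ẋ₀/ω)·sinh(ωT) ⇒ p·(1 − cosh) = x(T) − x₀·cosh − (ẋ₀/ω)·sinh
numerator   = 0.0954 − (0.1270)·1.430969 − (0.3680/2.8688)·1.023559 = -0.217632
denominator = 1 − 1.430969 = -0.430969
p = -0.217632 / -0.430969 = 0.5050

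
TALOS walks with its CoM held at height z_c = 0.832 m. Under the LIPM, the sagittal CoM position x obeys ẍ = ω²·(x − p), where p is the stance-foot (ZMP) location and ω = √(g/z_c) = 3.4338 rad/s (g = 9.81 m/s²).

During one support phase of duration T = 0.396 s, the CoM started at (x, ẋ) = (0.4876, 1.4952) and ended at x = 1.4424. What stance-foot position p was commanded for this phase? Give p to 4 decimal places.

p = 0.3365

ωT = 3.4338·0.396 = 1.359785; cosh(ωT) = 2.076035, sinh(ωT) = 1.819319
x(T) = p + (x₀−p)·cosh(ωT) + (ẋ₀/ω)·sinh(ωT) ⇒ p·(1 − cosh) = x(T) − x₀·cosh − (ẋ₀/ω)·sinh
numerator   = 1.4424 − (0.4876)·2.076035 − (1.4952/3.4338)·1.819319 = -0.362072
denominator = 1 − 2.076035 = -1.076035
p = -0.362072 / -1.076035 = 0.3365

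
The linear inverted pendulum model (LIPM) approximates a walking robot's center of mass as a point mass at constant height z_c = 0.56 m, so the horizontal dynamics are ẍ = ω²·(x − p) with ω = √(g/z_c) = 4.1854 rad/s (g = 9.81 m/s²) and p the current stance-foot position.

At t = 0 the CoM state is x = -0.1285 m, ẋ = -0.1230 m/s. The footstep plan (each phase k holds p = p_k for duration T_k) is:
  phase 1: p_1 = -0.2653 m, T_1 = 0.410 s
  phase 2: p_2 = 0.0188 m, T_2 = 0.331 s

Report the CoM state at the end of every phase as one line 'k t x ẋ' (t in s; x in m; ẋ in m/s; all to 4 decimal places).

phase 1: p=-0.2653, T=0.410, ωT=1.716014, cosh=2.871047, sinh=2.691266; start (x,ẋ)=(-0.128500, -0.123000) → end (x,ẋ)=(0.048369, 1.187780)
phase 2: p=0.0188, T=0.331, ωT=1.385367, cosh=2.123263, sinh=1.873031; start (x,ẋ)=(0.048369, 1.187780) → end (x,ẋ)=(0.613132, 2.753769)

1 0.4100 0.0484 1.1878
2 0.7410 0.6131 2.7538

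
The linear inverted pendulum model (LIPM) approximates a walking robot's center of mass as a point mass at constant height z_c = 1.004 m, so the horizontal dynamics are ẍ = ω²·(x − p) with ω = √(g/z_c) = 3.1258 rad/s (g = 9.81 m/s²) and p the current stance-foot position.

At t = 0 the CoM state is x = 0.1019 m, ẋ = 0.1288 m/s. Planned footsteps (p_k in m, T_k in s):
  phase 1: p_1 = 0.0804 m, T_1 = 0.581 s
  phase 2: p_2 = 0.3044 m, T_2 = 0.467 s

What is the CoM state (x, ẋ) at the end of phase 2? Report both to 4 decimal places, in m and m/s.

x = 0.6256, ẋ = 1.1691

phase 1: p=0.0804, T=0.581, ωT=1.816090, cosh=3.155216, sinh=2.992556; start (x,ẋ)=(0.101900, 0.128800) → end (x,ẋ)=(0.271547, 0.607506)
phase 2: p=0.3044, T=0.467, ωT=1.459749, cosh=2.268586, sinh=2.036291; start (x,ẋ)=(0.271547, 0.607506) → end (x,ẋ)=(0.625627, 1.169067)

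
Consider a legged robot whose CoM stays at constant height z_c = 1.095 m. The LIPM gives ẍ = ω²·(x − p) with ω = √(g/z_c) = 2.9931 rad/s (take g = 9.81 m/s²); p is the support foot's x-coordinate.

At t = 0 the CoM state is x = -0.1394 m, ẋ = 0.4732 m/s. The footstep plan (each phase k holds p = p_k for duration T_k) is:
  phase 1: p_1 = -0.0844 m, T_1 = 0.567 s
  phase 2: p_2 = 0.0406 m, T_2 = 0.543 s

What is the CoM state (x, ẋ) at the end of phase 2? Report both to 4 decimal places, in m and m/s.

phase 1: p=-0.0844, T=0.567, ωT=1.697088, cosh=2.820623, sinh=2.637406; start (x,ẋ)=(-0.139400, 0.473200) → end (x,ẋ)=(0.177432, 0.900547)
phase 2: p=0.0406, T=0.543, ωT=1.625253, cosh=2.638284, sinh=2.441422; start (x,ẋ)=(0.177432, 0.900547) → end (x,ẋ)=(1.136162, 3.375786)

x = 1.1362, ẋ = 3.3758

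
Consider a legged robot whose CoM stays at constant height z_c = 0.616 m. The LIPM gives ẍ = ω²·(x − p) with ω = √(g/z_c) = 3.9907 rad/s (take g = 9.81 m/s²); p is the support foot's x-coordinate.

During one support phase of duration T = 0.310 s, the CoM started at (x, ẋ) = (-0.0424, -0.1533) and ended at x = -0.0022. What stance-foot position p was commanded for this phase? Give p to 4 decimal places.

ωT = 3.9907·0.310 = 1.237117; cosh(ωT) = 1.867942, sinh(ωT) = 1.577723
x(T) = p + (x₀−p)·cosh(ωT) + (ẋ₀/ω)·sinh(ωT) ⇒ p·(1 − cosh) = x(T) − x₀·cosh − (ẋ₀/ω)·sinh
numerator   = -0.0022 − (-0.0424)·1.867942 − (-0.1533/3.9907)·1.577723 = 0.137608
denominator = 1 − 1.867942 = -0.867942
p = 0.137608 / -0.867942 = -0.1585

p = -0.1585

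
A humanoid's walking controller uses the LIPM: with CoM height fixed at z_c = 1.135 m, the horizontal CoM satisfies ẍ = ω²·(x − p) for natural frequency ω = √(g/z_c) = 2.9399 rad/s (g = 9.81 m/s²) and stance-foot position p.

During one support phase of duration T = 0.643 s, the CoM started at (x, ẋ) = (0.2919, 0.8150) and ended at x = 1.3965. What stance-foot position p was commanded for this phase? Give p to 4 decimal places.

ωT = 2.9399·0.643 = 1.890356; cosh(ωT) = 3.386371, sinh(ωT) = 3.235353
x(T) = p + (x₀−p)·cosh(ωT) + (ẋ₀/ω)·sinh(ωT) ⇒ p·(1 − cosh) = x(T) − x₀·cosh − (ẋ₀/ω)·sinh
numerator   = 1.3965 − (0.2919)·3.386371 − (0.8150/2.9399)·3.235353 = -0.488887
denominator = 1 − 3.386371 = -2.386371
p = -0.488887 / -2.386371 = 0.2049

p = 0.2049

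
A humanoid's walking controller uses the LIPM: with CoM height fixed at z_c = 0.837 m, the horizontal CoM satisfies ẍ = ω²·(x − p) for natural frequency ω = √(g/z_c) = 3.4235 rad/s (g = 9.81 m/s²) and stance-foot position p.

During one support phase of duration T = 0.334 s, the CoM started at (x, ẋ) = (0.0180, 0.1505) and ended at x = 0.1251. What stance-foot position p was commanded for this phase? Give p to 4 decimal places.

ωT = 3.4235·0.334 = 1.143449; cosh(ωT) = 1.728145, sinh(ωT) = 1.409427
x(T) = p + (x₀−p)·cosh(ωT) + (ẋ₀/ω)·sinh(ωT) ⇒ p·(1 − cosh) = x(T) − x₀·cosh − (ẋ₀/ω)·sinh
numerator   = 0.1251 − (0.0180)·1.728145 − (0.1505/3.4235)·1.409427 = 0.032034
denominator = 1 − 1.728145 = -0.728145
p = 0.032034 / -0.728145 = -0.0440

p = -0.0440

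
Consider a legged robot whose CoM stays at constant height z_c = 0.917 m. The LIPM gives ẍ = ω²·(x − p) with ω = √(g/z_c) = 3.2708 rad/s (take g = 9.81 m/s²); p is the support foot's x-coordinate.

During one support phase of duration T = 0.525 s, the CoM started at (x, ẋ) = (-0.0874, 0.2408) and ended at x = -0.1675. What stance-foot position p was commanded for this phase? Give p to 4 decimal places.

ωT = 3.2708·0.525 = 1.717170; cosh(ωT) = 2.874160, sinh(ωT) = 2.694586
x(T) = p + (x₀−p)·cosh(ωT) + (ẋ₀/ω)·sinh(ωT) ⇒ p·(1 − cosh) = x(T) − x₀·cosh − (ẋ₀/ω)·sinh
numerator   = -0.1675 − (-0.0874)·2.874160 − (0.2408/3.2708)·2.694586 = -0.114677
denominator = 1 − 2.874160 = -1.874160
p = -0.114677 / -1.874160 = 0.0612

p = 0.0612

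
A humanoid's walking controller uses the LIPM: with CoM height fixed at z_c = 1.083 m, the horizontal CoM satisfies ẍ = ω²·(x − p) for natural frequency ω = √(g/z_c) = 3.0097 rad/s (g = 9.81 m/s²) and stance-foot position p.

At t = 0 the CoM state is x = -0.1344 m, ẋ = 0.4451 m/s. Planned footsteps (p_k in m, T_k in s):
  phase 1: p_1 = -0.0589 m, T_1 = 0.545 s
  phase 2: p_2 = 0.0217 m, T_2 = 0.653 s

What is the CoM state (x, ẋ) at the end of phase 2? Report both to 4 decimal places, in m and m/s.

phase 1: p=-0.0589, T=0.545, ωT=1.640287, cosh=2.675286, sinh=2.481361; start (x,ẋ)=(-0.134400, 0.445100) → end (x,ẋ)=(0.106081, 0.626924)
phase 2: p=0.0217, T=0.653, ωT=1.965334, cosh=3.638703, sinh=3.498594; start (x,ẋ)=(0.106081, 0.626924) → end (x,ẋ)=(1.057498, 3.169695)

x = 1.0575, ẋ = 3.1697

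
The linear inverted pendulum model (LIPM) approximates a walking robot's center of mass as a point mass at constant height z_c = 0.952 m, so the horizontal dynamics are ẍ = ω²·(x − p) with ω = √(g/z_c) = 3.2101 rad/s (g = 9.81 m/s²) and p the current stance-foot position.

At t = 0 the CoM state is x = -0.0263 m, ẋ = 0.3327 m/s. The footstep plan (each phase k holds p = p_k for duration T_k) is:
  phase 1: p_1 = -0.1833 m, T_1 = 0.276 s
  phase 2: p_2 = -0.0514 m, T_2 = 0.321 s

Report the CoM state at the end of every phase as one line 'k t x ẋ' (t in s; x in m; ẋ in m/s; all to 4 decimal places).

1 0.2760 0.1438 0.9793
2 0.5970 0.6299 2.3130

phase 1: p=-0.1833, T=0.276, ωT=0.885988, cosh=1.418843, sinh=1.006536; start (x,ẋ)=(-0.026300, 0.332700) → end (x,ẋ)=(0.143777, 0.979329)
phase 2: p=-0.0514, T=0.321, ωT=1.030442, cosh=1.579577, sinh=1.222728; start (x,ẋ)=(0.143777, 0.979329) → end (x,ẋ)=(0.629924, 2.313011)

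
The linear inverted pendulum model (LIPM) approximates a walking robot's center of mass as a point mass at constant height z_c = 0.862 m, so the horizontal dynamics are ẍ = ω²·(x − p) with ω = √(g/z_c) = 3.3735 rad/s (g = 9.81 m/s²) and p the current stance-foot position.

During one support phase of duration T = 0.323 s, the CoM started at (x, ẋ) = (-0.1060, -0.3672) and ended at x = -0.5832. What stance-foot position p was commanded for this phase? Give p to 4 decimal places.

p = 0.4036

ωT = 3.3735·0.323 = 1.089641; cosh(ωT) = 1.654771, sinh(ωT) = 1.318434
x(T) = p + (x₀−p)·cosh(ωT) + (ẋ₀/ω)·sinh(ωT) ⇒ p·(1 − cosh) = x(T) − x₀·cosh − (ẋ₀/ω)·sinh
numerator   = -0.5832 − (-0.1060)·1.654771 − (-0.3672/3.3735)·1.318434 = -0.264285
denominator = 1 − 1.654771 = -0.654771
p = -0.264285 / -0.654771 = 0.4036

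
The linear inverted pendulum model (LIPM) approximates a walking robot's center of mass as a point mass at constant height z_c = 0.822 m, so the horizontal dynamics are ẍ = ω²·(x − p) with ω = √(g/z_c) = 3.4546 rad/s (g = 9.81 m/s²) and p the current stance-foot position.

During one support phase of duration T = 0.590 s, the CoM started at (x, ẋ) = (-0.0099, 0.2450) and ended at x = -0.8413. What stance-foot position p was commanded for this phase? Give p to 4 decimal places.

ωT = 3.4546·0.590 = 2.038214; cosh(ωT) = 3.903574, sinh(ωT) = 3.773312
x(T) = p + (x₀−p)·cosh(ωT) + (ẋ₀/ω)·sinh(ωT) ⇒ p·(1 − cosh) = x(T) − x₀·cosh − (ẋ₀/ω)·sinh
numerator   = -0.8413 − (-0.0099)·3.903574 − (0.2450/3.4546)·3.773312 = -1.070258
denominator = 1 − 3.903574 = -2.903574
p = -1.070258 / -2.903574 = 0.3686

p = 0.3686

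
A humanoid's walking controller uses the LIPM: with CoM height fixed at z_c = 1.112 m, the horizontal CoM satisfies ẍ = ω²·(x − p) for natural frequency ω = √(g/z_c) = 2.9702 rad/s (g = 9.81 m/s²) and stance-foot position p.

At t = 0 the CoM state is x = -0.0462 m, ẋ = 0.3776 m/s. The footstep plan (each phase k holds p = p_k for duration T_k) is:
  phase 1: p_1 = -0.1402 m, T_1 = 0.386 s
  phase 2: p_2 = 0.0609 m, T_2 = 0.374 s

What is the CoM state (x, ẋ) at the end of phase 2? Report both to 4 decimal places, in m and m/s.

x = 0.7774, ẋ = 2.3352

phase 1: p=-0.1402, T=0.386, ωT=1.146497, cosh=1.732449, sinh=1.414701; start (x,ẋ)=(-0.046200, 0.377600) → end (x,ẋ)=(0.202500, 1.049155)
phase 2: p=0.0609, T=0.374, ωT=1.110855, cosh=1.683115, sinh=1.353838; start (x,ẋ)=(0.202500, 1.049155) → end (x,ẋ)=(0.777442, 2.335249)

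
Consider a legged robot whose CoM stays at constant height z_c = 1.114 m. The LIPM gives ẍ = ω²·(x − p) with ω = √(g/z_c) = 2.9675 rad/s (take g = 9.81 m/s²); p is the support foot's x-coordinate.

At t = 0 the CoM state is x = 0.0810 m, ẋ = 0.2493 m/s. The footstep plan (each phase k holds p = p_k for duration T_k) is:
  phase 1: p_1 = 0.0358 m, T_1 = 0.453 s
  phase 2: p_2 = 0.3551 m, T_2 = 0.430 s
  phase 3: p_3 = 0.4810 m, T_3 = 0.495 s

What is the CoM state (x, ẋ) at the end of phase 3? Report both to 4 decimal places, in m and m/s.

phase 1: p=0.0358, T=0.453, ωT=1.344278, cosh=2.048071, sinh=1.787343; start (x,ẋ)=(0.081000, 0.249300) → end (x,ẋ)=(0.278528, 0.750322)
phase 2: p=0.3551, T=0.430, ωT=1.276025, cosh=1.930758, sinh=1.651613; start (x,ẋ)=(0.278528, 0.750322) → end (x,ẋ)=(0.624862, 1.073398)
phase 3: p=0.4810, T=0.495, ωT=1.468912, cosh=2.287342, sinh=2.057166; start (x,ẋ)=(0.624862, 1.073398) → end (x,ẋ)=(1.554176, 3.333455)

x = 1.5542, ẋ = 3.3335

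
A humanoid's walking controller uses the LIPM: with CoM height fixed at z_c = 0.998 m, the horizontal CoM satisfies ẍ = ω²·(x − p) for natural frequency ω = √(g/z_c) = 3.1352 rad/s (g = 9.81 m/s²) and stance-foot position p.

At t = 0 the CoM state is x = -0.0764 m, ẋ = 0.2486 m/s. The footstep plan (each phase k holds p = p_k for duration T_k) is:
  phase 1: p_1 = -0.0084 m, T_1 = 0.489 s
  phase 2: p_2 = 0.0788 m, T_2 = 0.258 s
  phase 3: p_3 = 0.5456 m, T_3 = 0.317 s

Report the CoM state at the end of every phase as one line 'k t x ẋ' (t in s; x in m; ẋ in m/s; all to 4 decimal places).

1 0.4890 0.0019 0.1319
2 0.7470 0.0131 -0.0397
3 1.0640 -0.2870 -2.0071

phase 1: p=-0.0084, T=0.489, ωT=1.533113, cosh=2.424219, sinh=2.208356; start (x,ẋ)=(-0.076400, 0.248600) → end (x,ẋ)=(0.001861, 0.131853)
phase 2: p=0.0788, T=0.258, ωT=0.808882, cosh=1.345376, sinh=0.900020; start (x,ẋ)=(0.001861, 0.131853) → end (x,ẋ)=(0.013139, -0.039710)
phase 3: p=0.5456, T=0.317, ωT=0.993858, cosh=1.535892, sinh=1.165746; start (x,ẋ)=(0.013139, -0.039710) → end (x,ẋ)=(-0.286968, -2.007056)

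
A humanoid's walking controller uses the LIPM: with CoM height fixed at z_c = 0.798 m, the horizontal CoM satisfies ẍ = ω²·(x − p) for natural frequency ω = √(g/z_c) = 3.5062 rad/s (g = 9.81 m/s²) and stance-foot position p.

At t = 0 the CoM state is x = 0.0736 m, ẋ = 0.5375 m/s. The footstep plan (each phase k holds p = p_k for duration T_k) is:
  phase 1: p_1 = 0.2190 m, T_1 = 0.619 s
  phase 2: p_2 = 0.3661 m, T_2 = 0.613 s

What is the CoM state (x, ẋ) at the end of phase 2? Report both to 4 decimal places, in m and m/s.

phase 1: p=0.2190, T=0.619, ωT=2.170338, cosh=4.437691, sinh=4.323552; start (x,ẋ)=(0.073600, 0.537500) → end (x,ẋ)=(0.236560, 0.181106)
phase 2: p=0.3661, T=0.613, ωT=2.149301, cosh=4.347711, sinh=4.231145; start (x,ẋ)=(0.236560, 0.181106) → end (x,ẋ)=(0.021447, -1.134367)

x = 0.0214, ẋ = -1.1344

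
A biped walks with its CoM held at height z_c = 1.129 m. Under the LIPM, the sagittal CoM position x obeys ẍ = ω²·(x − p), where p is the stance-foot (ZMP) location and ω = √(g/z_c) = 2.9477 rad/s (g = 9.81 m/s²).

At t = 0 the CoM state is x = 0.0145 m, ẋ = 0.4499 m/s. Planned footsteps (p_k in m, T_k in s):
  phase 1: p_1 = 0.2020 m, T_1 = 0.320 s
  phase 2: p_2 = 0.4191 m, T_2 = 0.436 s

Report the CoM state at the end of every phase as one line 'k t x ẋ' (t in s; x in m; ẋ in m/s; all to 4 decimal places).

phase 1: p=0.2020, T=0.320, ωT=0.943264, cosh=1.478853, sinh=1.089498; start (x,ẋ)=(0.014500, 0.449900) → end (x,ẋ)=(0.091002, 0.063177)
phase 2: p=0.4191, T=0.436, ωT=1.285197, cosh=1.945988, sinh=1.669392; start (x,ẋ)=(0.091002, 0.063177) → end (x,ẋ)=(-0.183595, -1.491583)

1 0.3200 0.0910 0.0632
2 0.7560 -0.1836 -1.4916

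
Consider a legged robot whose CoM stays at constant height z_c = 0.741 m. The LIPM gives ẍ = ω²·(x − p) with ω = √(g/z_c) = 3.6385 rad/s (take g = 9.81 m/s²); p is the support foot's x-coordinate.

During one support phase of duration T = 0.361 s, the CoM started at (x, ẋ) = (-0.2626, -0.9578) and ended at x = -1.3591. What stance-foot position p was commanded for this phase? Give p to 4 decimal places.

ωT = 3.6385·0.361 = 1.313498; cosh(ωT) = 1.994020, sinh(ωT) = 1.725142
x(T) = p + (x₀−p)·cosh(ωT) + (ẋ₀/ω)·sinh(ωT) ⇒ p·(1 − cosh) = x(T) − x₀·cosh − (ẋ₀/ω)·sinh
numerator   = -1.3591 − (-0.2626)·1.994020 − (-0.9578/3.6385)·1.725142 = -0.381343
denominator = 1 − 1.994020 = -0.994020
p = -0.381343 / -0.994020 = 0.3836

p = 0.3836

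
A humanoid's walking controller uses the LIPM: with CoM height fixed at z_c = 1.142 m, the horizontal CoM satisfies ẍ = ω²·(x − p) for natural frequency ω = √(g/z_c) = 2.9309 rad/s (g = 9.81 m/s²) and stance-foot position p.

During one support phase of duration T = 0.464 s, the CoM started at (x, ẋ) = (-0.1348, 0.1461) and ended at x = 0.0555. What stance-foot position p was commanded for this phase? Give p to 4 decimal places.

p = -0.2273

ωT = 2.9309·0.464 = 1.359938; cosh(ωT) = 2.076313, sinh(ωT) = 1.819637
x(T) = p + (x₀−p)·cosh(ωT) + (ẋ₀/ω)·sinh(ωT) ⇒ p·(1 − cosh) = x(T) − x₀·cosh − (ẋ₀/ω)·sinh
numerator   = 0.0555 − (-0.1348)·2.076313 − (0.1461/2.9309)·1.819637 = 0.244681
denominator = 1 − 2.076313 = -1.076313
p = 0.244681 / -1.076313 = -0.2273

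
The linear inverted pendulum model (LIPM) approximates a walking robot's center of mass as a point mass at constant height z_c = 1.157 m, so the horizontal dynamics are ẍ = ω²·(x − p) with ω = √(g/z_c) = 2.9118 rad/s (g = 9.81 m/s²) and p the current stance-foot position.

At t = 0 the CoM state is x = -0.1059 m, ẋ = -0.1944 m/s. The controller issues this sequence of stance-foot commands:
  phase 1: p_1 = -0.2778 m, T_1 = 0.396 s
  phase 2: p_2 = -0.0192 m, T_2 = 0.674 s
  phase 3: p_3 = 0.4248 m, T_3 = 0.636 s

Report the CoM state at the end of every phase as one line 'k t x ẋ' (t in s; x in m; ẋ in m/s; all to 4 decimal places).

phase 1: p=-0.2778, T=0.396, ωT=1.153073, cosh=1.741789, sinh=1.426124; start (x,ẋ)=(-0.105900, -0.194400) → end (x,ẋ)=(-0.073599, 0.375226)
phase 2: p=-0.0192, T=0.674, ωT=1.962553, cosh=3.628988, sinh=3.488488; start (x,ẋ)=(-0.073599, 0.375226) → end (x,ẋ)=(0.232929, 0.809122)
phase 3: p=0.4248, T=0.636, ωT=1.851905, cosh=3.264442, sinh=3.107504; start (x,ẋ)=(0.232929, 0.809122) → end (x,ẋ)=(0.661950, 0.905195)

1 0.3960 -0.0736 0.3752
2 1.0700 0.2329 0.8091
3 1.7060 0.6619 0.9052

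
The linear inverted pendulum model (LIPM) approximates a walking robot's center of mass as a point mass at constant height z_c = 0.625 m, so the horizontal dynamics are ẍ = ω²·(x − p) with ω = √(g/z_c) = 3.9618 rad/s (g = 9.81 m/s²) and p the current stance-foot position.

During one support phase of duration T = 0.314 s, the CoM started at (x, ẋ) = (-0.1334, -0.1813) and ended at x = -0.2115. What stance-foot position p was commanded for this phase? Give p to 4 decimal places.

p = -0.1274

ωT = 3.9618·0.314 = 1.244005; cosh(ωT) = 1.878855, sinh(ωT) = 1.590627
x(T) = p + (x₀−p)·cosh(ωT) + (ẋ₀/ω)·sinh(ωT) ⇒ p·(1 − cosh) = x(T) − x₀·cosh − (ẋ₀/ω)·sinh
numerator   = -0.2115 − (-0.1334)·1.878855 − (-0.1813/3.9618)·1.590627 = 0.111930
denominator = 1 − 1.878855 = -0.878855
p = 0.111930 / -0.878855 = -0.1274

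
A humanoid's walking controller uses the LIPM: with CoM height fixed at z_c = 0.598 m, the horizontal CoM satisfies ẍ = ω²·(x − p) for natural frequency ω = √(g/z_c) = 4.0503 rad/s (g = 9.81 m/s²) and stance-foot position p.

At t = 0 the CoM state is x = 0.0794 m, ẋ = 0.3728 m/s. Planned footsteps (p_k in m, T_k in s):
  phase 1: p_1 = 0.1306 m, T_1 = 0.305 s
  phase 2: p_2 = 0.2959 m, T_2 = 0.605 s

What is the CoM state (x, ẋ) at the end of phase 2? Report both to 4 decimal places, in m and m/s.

x = 0.1431, ẋ = -0.5466

phase 1: p=0.1306, T=0.305, ωT=1.235341, cosh=1.865144, sinh=1.574409; start (x,ẋ)=(0.079400, 0.372800) → end (x,ẋ)=(0.180017, 0.368832)
phase 2: p=0.2959, T=0.605, ωT=2.450432, cosh=5.839802, sinh=5.753546; start (x,ẋ)=(0.180017, 0.368832) → end (x,ẋ)=(0.143102, -0.546577)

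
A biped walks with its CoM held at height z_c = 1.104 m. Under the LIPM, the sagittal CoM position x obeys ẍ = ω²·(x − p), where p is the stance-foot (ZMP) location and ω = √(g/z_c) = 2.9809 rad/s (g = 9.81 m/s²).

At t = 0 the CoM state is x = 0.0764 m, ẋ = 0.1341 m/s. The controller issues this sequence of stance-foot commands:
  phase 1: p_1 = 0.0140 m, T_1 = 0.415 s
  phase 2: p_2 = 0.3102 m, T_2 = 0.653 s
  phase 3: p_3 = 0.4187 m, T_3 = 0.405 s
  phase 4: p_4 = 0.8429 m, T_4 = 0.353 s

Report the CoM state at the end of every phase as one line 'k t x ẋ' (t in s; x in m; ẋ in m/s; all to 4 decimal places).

1 0.4150 0.2015 0.5439
2 1.0680 0.5479 0.8324
3 1.4730 1.0792 2.1027
4 1.8260 2.1096 4.2641

phase 1: p=0.0140, T=0.415, ωT=1.237073, cosh=1.867874, sinh=1.577642; start (x,ẋ)=(0.076400, 0.134100) → end (x,ẋ)=(0.201528, 0.543936)
phase 2: p=0.3102, T=0.653, ωT=1.946528, cosh=3.573547, sinh=3.430778; start (x,ẋ)=(0.201528, 0.543936) → end (x,ẋ)=(0.547882, 0.832411)
phase 3: p=0.4187, T=0.405, ωT=1.207265, cosh=1.821669, sinh=1.522655; start (x,ẋ)=(0.547882, 0.832411) → end (x,ẋ)=(1.079225, 2.102718)
phase 4: p=0.8429, T=0.353, ωT=1.052258, cosh=1.606629, sinh=1.257481; start (x,ẋ)=(1.079225, 2.102718) → end (x,ẋ)=(2.109610, 4.264134)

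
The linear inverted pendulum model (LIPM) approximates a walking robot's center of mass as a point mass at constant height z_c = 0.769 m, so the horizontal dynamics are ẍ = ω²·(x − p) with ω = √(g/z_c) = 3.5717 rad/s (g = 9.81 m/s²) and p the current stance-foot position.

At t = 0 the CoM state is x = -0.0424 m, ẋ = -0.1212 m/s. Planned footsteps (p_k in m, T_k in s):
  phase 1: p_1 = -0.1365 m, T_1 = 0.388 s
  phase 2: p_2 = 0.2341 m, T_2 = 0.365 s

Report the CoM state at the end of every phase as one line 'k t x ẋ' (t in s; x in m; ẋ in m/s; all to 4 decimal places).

1 0.3880 -0.0002 0.3724
2 0.7530 -0.0513 -0.6911

phase 1: p=-0.1365, T=0.388, ωT=1.385820, cosh=2.124110, sinh=1.873991; start (x,ẋ)=(-0.042400, -0.121200) → end (x,ẋ)=(-0.000212, 0.372401)
phase 2: p=0.2341, T=0.365, ωT=1.303670, cosh=1.977161, sinh=1.705628; start (x,ẋ)=(-0.000212, 0.372401) → end (x,ẋ)=(-0.051337, -0.691132)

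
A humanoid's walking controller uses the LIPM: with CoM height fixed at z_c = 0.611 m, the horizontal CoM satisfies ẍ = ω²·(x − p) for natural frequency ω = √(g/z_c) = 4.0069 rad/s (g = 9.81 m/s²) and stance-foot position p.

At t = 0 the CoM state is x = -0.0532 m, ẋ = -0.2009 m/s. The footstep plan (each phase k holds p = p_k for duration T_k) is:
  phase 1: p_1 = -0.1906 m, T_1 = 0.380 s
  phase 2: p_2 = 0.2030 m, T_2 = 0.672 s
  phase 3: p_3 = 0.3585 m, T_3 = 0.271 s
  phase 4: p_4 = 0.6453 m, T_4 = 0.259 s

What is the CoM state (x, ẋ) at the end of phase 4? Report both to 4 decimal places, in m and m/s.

phase 1: p=-0.1906, T=0.380, ωT=1.522622, cosh=2.401184, sinh=2.183045; start (x,ẋ)=(-0.053200, -0.200900) → end (x,ẋ)=(0.029868, 0.719473)
phase 2: p=0.2030, T=0.672, ωT=2.692637, cosh=7.419137, sinh=7.351435; start (x,ẋ)=(0.029868, 0.719473) → end (x,ẋ)=(0.238524, 0.238017)
phase 3: p=0.3585, T=0.271, ωT=1.085870, cosh=1.649812, sinh=1.312204; start (x,ẋ)=(0.238524, 0.238017) → end (x,ẋ)=(0.238509, -0.238136)
phase 4: p=0.6453, T=0.259, ωT=1.037787, cosh=1.588600, sinh=1.234363; start (x,ẋ)=(0.238509, -0.238136) → end (x,ẋ)=(-0.074288, -2.390276)

x = -0.0743, ẋ = -2.3903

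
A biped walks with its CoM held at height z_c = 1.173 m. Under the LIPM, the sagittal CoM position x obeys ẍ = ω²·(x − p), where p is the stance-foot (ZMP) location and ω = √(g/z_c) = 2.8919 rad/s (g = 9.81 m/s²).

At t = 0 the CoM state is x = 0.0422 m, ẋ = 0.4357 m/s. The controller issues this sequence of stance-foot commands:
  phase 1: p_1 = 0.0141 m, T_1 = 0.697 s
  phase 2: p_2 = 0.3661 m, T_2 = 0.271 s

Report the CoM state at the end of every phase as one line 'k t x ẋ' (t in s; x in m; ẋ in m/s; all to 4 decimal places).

1 0.6970 0.6768 1.9637
2 0.9680 1.3655 3.3767

phase 1: p=0.0141, T=0.697, ωT=2.015654, cosh=3.819435, sinh=3.686202; start (x,ẋ)=(0.042200, 0.435700) → end (x,ẋ)=(0.676797, 1.963677)
phase 2: p=0.3661, T=0.271, ωT=0.783705, cosh=1.323140, sinh=0.866429; start (x,ẋ)=(0.676797, 1.963677) → end (x,ẋ)=(1.365525, 3.376712)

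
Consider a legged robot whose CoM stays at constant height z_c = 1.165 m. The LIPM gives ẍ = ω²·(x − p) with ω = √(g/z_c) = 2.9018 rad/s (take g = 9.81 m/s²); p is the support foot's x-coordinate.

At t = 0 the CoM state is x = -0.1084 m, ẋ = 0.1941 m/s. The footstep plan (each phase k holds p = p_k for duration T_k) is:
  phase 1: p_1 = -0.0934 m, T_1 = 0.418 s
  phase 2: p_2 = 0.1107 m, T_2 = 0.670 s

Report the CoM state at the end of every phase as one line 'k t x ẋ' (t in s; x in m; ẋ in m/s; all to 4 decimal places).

1 0.4180 -0.0183 0.2885
2 1.0880 -0.0090 -0.2524

phase 1: p=-0.0934, T=0.418, ωT=1.212952, cosh=1.830359, sinh=1.533041; start (x,ẋ)=(-0.108400, 0.194100) → end (x,ẋ)=(-0.018311, 0.288544)
phase 2: p=0.1107, T=0.670, ωT=1.944206, cosh=3.565591, sinh=3.422490; start (x,ẋ)=(-0.018311, 0.288544) → end (x,ẋ)=(-0.008981, -0.252428)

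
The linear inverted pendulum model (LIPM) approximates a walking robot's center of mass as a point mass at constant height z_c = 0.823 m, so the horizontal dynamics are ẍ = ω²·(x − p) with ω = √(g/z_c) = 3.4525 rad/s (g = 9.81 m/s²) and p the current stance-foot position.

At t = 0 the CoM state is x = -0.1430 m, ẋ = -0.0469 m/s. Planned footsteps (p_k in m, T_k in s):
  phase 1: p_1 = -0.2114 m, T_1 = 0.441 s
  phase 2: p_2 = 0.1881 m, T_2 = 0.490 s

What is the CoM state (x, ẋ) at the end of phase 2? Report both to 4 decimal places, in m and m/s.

x = -0.2494, ẋ = -1.2678

phase 1: p=-0.2114, T=0.441, ωT=1.522552, cosh=2.401033, sinh=2.182878; start (x,ẋ)=(-0.143000, -0.046900) → end (x,ẋ)=(-0.076822, 0.402880)
phase 2: p=0.1881, T=0.490, ωT=1.691725, cosh=2.806519, sinh=2.622318; start (x,ẋ)=(-0.076822, 0.402880) → end (x,ẋ)=(-0.249405, -1.267797)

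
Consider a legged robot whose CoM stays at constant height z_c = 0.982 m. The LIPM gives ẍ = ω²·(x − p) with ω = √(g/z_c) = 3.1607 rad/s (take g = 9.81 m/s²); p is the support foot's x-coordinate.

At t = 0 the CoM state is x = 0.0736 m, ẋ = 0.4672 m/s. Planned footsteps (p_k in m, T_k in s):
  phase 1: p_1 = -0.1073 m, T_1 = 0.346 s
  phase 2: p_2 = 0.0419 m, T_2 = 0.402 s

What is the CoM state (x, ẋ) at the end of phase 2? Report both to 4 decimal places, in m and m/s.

phase 1: p=-0.1073, T=0.346, ωT=1.093602, cosh=1.660007, sinh=1.325000; start (x,ẋ)=(0.073600, 0.467200) → end (x,ẋ)=(0.388851, 1.533151)
phase 2: p=0.0419, T=0.402, ωT=1.270601, cosh=1.921829, sinh=1.641166; start (x,ẋ)=(0.388851, 1.533151) → end (x,ẋ)=(1.504755, 4.746169)

x = 1.5048, ẋ = 4.7462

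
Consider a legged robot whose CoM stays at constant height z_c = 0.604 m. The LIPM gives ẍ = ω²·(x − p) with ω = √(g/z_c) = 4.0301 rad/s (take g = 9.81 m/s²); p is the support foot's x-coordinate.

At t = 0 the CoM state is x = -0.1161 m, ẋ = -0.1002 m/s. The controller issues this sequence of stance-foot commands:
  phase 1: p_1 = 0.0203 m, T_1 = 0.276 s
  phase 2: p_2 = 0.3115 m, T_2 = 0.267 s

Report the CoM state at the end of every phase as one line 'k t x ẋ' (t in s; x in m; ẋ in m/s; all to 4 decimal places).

phase 1: p=0.0203, T=0.276, ωT=1.112308, cosh=1.685084, sinh=1.356285; start (x,ẋ)=(-0.116100, -0.100200) → end (x,ẋ)=(-0.243267, -0.914403)
phase 2: p=0.3115, T=0.267, ωT=1.076037, cosh=1.636988, sinh=1.296044; start (x,ẋ)=(-0.243267, -0.914403) → end (x,ẋ)=(-0.890710, -4.394516)

1 0.2760 -0.2433 -0.9144
2 0.5430 -0.8907 -4.3945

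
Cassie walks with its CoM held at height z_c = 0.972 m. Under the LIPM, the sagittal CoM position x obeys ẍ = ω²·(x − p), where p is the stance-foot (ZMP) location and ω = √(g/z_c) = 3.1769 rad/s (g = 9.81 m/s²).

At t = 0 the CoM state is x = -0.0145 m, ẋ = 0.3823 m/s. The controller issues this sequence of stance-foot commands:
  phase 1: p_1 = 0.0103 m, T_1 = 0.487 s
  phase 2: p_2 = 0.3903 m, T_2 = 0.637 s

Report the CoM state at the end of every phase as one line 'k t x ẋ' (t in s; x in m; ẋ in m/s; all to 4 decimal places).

1 0.4870 0.2193 0.7620
2 1.1240 0.6236 0.9136

phase 1: p=0.0103, T=0.487, ωT=1.547150, cosh=2.455458, sinh=2.242605; start (x,ẋ)=(-0.014500, 0.382300) → end (x,ẋ)=(0.219274, 0.762033)
phase 2: p=0.3903, T=0.637, ωT=2.023685, cosh=3.849162, sinh=3.716995; start (x,ẋ)=(0.219274, 0.762033) → end (x,ẋ)=(0.623577, 0.913625)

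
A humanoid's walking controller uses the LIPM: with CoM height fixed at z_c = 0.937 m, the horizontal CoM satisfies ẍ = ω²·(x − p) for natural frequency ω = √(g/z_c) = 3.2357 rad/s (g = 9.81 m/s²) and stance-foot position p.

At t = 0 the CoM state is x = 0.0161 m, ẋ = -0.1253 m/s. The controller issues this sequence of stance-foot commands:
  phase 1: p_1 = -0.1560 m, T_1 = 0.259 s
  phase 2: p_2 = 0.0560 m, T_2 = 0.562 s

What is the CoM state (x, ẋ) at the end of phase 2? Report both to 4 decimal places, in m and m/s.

x = 0.3431, ẋ = 0.9922

phase 1: p=-0.1560, T=0.259, ωT=0.838046, cosh=1.372200, sinh=0.939646; start (x,ẋ)=(0.016100, -0.125300) → end (x,ẋ)=(0.043769, 0.351318)
phase 2: p=0.0560, T=0.562, ωT=1.818463, cosh=3.162328, sinh=3.000054; start (x,ẋ)=(0.043769, 0.351318) → end (x,ẋ)=(0.343053, 0.992250)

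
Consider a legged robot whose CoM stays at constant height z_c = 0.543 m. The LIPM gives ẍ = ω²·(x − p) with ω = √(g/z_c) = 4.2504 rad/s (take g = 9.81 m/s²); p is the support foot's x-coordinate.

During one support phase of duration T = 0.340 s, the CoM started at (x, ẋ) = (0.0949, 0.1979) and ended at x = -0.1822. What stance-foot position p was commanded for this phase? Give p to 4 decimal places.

p = 0.3938

ωT = 4.2504·0.340 = 1.445136; cosh(ωT) = 2.239072, sinh(ωT) = 2.003358
x(T) = p + (x₀−p)·cosh(ωT) + (ẋ₀/ω)·sinh(ωT) ⇒ p·(1 − cosh) = x(T) − x₀·cosh − (ẋ₀/ω)·sinh
numerator   = -0.1822 − (0.0949)·2.239072 − (0.1979/4.2504)·2.003358 = -0.487965
denominator = 1 − 2.239072 = -1.239072
p = -0.487965 / -1.239072 = 0.3938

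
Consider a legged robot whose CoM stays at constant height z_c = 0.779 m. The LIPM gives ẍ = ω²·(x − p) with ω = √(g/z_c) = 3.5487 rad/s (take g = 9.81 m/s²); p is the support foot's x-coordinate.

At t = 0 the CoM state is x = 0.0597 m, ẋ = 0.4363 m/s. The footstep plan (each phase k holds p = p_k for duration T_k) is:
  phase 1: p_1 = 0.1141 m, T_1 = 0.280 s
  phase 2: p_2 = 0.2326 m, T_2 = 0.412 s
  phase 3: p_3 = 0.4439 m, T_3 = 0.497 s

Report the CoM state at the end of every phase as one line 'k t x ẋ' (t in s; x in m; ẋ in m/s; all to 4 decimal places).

phase 1: p=0.1141, T=0.280, ωT=0.993636, cosh=1.535633, sinh=1.165405; start (x,ẋ)=(0.059700, 0.436300) → end (x,ẋ)=(0.173844, 0.445016)
phase 2: p=0.2326, T=0.412, ωT=1.462064, cosh=2.273308, sinh=2.041550; start (x,ẋ)=(0.173844, 0.445016) → end (x,ẋ)=(0.355045, 0.585980)
phase 3: p=0.4439, T=0.497, ωT=1.763704, cosh=3.002707, sinh=2.831299; start (x,ẋ)=(0.355045, 0.585980) → end (x,ẋ)=(0.644613, 0.866761)

1 0.2800 0.1738 0.4450
2 0.6920 0.3550 0.5860
3 1.1890 0.6446 0.8668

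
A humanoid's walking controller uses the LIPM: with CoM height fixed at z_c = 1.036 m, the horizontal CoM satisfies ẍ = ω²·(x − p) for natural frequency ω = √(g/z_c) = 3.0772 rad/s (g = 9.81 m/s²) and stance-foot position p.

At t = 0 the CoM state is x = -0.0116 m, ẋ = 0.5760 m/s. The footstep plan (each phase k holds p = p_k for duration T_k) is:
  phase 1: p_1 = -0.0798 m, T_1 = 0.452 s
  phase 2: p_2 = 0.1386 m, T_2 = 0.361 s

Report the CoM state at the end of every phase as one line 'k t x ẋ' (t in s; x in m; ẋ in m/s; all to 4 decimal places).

1 0.4520 0.4185 1.6245
2 0.8130 1.3245 3.9005

phase 1: p=-0.0798, T=0.452, ωT=1.390894, cosh=2.133648, sinh=1.884795; start (x,ẋ)=(-0.011600, 0.576000) → end (x,ẋ)=(0.418517, 1.624534)
phase 2: p=0.1386, T=0.361, ωT=1.110869, cosh=1.683135, sinh=1.353862; start (x,ẋ)=(0.418517, 1.624534) → end (x,ẋ)=(1.324476, 3.900471)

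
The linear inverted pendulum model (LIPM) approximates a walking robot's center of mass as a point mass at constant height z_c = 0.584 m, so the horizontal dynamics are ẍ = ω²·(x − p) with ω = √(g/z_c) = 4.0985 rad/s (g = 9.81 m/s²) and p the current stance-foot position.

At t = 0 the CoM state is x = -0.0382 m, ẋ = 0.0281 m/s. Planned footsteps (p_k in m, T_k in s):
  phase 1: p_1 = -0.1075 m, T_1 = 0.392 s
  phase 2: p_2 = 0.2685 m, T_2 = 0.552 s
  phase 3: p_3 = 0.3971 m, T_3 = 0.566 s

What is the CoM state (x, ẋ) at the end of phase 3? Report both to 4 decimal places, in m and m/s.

phase 1: p=-0.1075, T=0.392, ωT=1.606612, cosh=2.593228, sinh=2.392662; start (x,ẋ)=(-0.038200, 0.028100) → end (x,ẋ)=(0.088615, 0.752448)
phase 2: p=0.2685, T=0.552, ωT=2.262372, cosh=4.854975, sinh=4.750872; start (x,ẋ)=(0.088615, 0.752448) → end (x,ẋ)=(0.267382, 0.150499)
phase 3: p=0.3971, T=0.566, ωT=2.319751, cosh=5.135719, sinh=5.037421; start (x,ẋ)=(0.267382, 0.150499) → end (x,ẋ)=(-0.084120, -1.905228)

x = -0.0841, ẋ = -1.9052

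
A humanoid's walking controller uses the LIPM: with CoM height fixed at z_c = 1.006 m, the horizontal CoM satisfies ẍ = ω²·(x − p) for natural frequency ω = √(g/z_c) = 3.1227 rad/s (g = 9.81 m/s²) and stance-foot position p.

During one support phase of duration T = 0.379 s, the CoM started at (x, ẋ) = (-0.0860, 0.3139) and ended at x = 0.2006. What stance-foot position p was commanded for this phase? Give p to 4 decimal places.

ωT = 3.1227·0.379 = 1.183503; cosh(ωT) = 1.786000, sinh(ωT) = 1.479796
x(T) = p + (x₀−p)·cosh(ωT) + (ẋ₀/ω)·sinh(ωT) ⇒ p·(1 − cosh) = x(T) − x₀·cosh − (ẋ₀/ω)·sinh
numerator   = 0.2006 − (-0.0860)·1.786000 − (0.3139/3.1227)·1.479796 = 0.205444
denominator = 1 − 1.786000 = -0.786000
p = 0.205444 / -0.786000 = -0.2614

p = -0.2614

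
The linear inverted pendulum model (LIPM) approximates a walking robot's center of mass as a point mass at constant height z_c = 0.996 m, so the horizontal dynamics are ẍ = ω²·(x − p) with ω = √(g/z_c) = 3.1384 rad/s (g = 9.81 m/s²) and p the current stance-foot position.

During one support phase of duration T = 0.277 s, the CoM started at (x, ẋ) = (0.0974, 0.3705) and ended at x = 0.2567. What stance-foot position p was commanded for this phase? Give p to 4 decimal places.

p = -0.0101

ωT = 3.1384·0.277 = 0.869337; cosh(ωT) = 1.402279, sinh(ωT) = 0.983049
x(T) = p + (x₀−p)·cosh(ωT) + (ẋ₀/ω)·sinh(ωT) ⇒ p·(1 − cosh) = x(T) − x₀·cosh − (ẋ₀/ω)·sinh
numerator   = 0.2567 − (0.0974)·1.402279 − (0.3705/3.1384)·0.983049 = 0.004065
denominator = 1 − 1.402279 = -0.402279
p = 0.004065 / -0.402279 = -0.0101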